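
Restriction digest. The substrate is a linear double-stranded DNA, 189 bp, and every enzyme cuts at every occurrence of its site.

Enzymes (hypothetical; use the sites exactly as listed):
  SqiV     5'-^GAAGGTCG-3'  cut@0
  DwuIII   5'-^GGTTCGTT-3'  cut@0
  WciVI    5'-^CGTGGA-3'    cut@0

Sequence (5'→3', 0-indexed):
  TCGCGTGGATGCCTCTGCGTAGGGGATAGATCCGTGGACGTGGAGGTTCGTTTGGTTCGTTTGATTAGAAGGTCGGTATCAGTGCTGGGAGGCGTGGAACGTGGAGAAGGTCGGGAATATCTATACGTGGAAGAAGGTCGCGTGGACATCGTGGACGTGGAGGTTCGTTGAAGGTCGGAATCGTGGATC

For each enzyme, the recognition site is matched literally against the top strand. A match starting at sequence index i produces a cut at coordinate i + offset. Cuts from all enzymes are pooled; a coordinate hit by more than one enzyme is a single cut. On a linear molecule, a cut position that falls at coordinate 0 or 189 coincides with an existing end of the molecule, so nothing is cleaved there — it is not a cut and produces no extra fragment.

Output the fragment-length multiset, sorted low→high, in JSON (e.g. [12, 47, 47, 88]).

Scan for sites:
  SqiV GAAGGTCG/0: at [67, 105, 132, 169] ⇒ [67, 105, 132, 169]
  DwuIII GGTTCGTT/0: at [44, 53, 161] ⇒ [44, 53, 161]
  WciVI CGTGGA/0: at [3, 32, 38, 92, 99, 125, 140, 149, 155, 181] ⇒ [3, 32, 38, 92, 99, 125, 140, 149, 155, 181]

Pooled cuts: [3, 32, 38, 44, 53, 67, 92, 99, 105, 125, 132, 140, 149, 155, 161, 169, 181]

Fragment lengths:
  [0,3): 3 bp
  [3,32): 29 bp
  [32,38): 6 bp
  [38,44): 6 bp
  [44,53): 9 bp
  [53,67): 14 bp
  [67,92): 25 bp
  [92,99): 7 bp
  [99,105): 6 bp
  [105,125): 20 bp
  [125,132): 7 bp
  [132,140): 8 bp
  [140,149): 9 bp
  [149,155): 6 bp
  [155,161): 6 bp
  [161,169): 8 bp
  [169,181): 12 bp
  [181,189): 8 bp

[3,6,6,6,6,6,7,7,8,8,8,9,9,12,14,20,25,29]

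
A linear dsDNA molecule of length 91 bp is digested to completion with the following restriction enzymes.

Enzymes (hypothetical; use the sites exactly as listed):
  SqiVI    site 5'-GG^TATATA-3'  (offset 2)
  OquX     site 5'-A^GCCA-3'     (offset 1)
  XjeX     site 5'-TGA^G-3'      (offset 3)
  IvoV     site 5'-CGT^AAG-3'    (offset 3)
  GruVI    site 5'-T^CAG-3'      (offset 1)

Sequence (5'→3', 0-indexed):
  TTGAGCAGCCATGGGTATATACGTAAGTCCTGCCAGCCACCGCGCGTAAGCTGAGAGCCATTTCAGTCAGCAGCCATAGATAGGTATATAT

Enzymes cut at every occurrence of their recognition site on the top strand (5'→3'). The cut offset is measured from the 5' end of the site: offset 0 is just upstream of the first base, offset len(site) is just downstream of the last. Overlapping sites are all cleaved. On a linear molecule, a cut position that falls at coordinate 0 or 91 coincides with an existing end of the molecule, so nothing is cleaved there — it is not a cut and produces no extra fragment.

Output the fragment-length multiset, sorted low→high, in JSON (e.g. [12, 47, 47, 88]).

[2,3,4,4,5,7,7,7,8,9,11,12,12]

Scan for sites:
  SqiVI GGTATATA/2: at [13, 82] ⇒ [15, 84]
  OquX AGCCA/1: at [6, 34, 55, 71] ⇒ [7, 35, 56, 72]
  XjeX TGAG/3: at [1, 51] ⇒ [4, 54]
  IvoV CGTAAG/3: at [21, 44] ⇒ [24, 47]
  GruVI TCAG/1: at [62, 66] ⇒ [63, 67]

All cut coordinates (distinct, sorted): [4, 7, 15, 24, 35, 47, 54, 56, 63, 67, 72, 84]

Fragment lengths:
  [0,4): 4 bp
  [4,7): 3 bp
  [7,15): 8 bp
  [15,24): 9 bp
  [24,35): 11 bp
  [35,47): 12 bp
  [47,54): 7 bp
  [54,56): 2 bp
  [56,63): 7 bp
  [63,67): 4 bp
  [67,72): 5 bp
  [72,84): 12 bp
  [84,91): 7 bp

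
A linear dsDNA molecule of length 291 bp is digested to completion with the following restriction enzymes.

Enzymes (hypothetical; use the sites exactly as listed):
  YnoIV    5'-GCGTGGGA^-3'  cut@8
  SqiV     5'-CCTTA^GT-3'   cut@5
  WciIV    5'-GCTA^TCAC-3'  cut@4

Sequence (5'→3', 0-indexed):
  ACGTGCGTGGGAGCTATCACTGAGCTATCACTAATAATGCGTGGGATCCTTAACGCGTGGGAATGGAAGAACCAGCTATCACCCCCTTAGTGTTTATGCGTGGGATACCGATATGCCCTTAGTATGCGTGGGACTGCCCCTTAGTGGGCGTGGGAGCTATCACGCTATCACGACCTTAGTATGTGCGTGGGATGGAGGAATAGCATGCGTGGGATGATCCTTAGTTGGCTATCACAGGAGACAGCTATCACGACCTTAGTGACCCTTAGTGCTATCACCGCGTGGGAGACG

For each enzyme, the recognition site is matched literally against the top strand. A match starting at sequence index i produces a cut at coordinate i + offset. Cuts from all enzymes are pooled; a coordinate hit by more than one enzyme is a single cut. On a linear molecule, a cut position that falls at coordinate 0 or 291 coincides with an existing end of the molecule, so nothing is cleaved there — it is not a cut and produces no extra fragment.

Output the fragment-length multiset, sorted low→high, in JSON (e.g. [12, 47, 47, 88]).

Scan for sites:
  YnoIV (GCGTGGGA, off=8): starts [4, 38, 54, 97, 125, 147, 184, 206, 279] → cuts [12, 46, 62, 105, 133, 155, 192, 214, 287]
  SqiV (CCTTAGT, off=5): starts [84, 116, 138, 173, 218, 253, 263] → cuts [89, 121, 143, 178, 223, 258, 268]
  WciIV (GCTATCAC, off=4): starts [12, 23, 74, 155, 163, 227, 243, 270] → cuts [16, 27, 78, 159, 167, 231, 247, 274]

All cut coordinates (distinct, sorted): [12, 16, 27, 46, 62, 78, 89, 105, 121, 133, 143, 155, 159, 167, 178, 192, 214, 223, 231, 247, 258, 268, 274, 287]

Fragments:
  [0,12): 12 bp
  [12,16): 4 bp
  [16,27): 11 bp
  [27,46): 19 bp
  [46,62): 16 bp
  [62,78): 16 bp
  [78,89): 11 bp
  [89,105): 16 bp
  [105,121): 16 bp
  [121,133): 12 bp
  [133,143): 10 bp
  [143,155): 12 bp
  [155,159): 4 bp
  [159,167): 8 bp
  [167,178): 11 bp
  [178,192): 14 bp
  [192,214): 22 bp
  [214,223): 9 bp
  [223,231): 8 bp
  [231,247): 16 bp
  [247,258): 11 bp
  [258,268): 10 bp
  [268,274): 6 bp
  [274,287): 13 bp
  [287,291): 4 bp

[4,4,4,6,8,8,9,10,10,11,11,11,11,12,12,12,13,14,16,16,16,16,16,19,22]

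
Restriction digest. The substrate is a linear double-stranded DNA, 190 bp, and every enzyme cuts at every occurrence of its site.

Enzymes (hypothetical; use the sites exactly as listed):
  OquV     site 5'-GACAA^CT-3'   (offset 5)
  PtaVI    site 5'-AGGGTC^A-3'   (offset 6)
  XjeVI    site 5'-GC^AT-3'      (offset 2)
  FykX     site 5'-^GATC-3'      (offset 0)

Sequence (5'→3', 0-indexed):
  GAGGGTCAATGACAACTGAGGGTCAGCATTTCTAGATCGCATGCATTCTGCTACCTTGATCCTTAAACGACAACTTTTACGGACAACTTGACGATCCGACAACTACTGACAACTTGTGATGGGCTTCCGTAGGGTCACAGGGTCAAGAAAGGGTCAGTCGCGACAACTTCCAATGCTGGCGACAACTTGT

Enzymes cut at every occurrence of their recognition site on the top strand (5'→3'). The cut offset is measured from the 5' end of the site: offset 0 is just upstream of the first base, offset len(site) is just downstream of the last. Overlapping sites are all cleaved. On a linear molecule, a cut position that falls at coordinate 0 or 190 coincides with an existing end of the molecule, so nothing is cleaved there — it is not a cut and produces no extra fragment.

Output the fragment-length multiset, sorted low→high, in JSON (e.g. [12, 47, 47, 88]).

Scan for sites:
  OquV (GACAACT, off=5): starts [10, 68, 81, 97, 107, 161, 180] → cuts [15, 73, 86, 102, 112, 166, 185]
  PtaVI (AGGGTCA, off=6): starts [1, 18, 130, 138, 149] → cuts [7, 24, 136, 144, 155]
  XjeVI (GCAT, off=2): starts [25, 38, 42] → cuts [27, 40, 44]
  FykX (GATC, off=0): starts [34, 57, 92] → cuts [34, 57, 92]

Pooled cuts: [7, 15, 24, 27, 34, 40, 44, 57, 73, 86, 92, 102, 112, 136, 144, 155, 166, 185]

Fragment lengths:
  [0,7): 7 bp
  [7,15): 8 bp
  [15,24): 9 bp
  [24,27): 3 bp
  [27,34): 7 bp
  [34,40): 6 bp
  [40,44): 4 bp
  [44,57): 13 bp
  [57,73): 16 bp
  [73,86): 13 bp
  [86,92): 6 bp
  [92,102): 10 bp
  [102,112): 10 bp
  [112,136): 24 bp
  [136,144): 8 bp
  [144,155): 11 bp
  [155,166): 11 bp
  [166,185): 19 bp
  [185,190): 5 bp

[3,4,5,6,6,7,7,8,8,9,10,10,11,11,13,13,16,19,24]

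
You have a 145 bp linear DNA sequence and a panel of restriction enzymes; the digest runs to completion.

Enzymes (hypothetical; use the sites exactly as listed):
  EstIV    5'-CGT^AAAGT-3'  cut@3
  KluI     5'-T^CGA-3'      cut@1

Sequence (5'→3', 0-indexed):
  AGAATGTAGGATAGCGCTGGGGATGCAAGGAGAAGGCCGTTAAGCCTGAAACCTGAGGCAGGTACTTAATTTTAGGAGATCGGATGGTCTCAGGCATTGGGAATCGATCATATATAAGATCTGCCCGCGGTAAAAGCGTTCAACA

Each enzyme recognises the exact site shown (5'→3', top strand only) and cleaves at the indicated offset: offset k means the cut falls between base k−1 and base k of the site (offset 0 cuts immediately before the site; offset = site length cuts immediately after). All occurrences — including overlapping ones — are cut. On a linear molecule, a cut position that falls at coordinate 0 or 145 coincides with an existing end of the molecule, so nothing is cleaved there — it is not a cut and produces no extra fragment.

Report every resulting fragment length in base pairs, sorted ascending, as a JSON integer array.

Per-enzyme occurrences:
  EstIV (CGTAAAGT, off=3): no sites
  KluI (TCGA, off=1): starts [103] → cuts [104]

Pooled cuts: [104]

Fragments:
  [0,104): 104 bp
  [104,145): 41 bp

[41,104]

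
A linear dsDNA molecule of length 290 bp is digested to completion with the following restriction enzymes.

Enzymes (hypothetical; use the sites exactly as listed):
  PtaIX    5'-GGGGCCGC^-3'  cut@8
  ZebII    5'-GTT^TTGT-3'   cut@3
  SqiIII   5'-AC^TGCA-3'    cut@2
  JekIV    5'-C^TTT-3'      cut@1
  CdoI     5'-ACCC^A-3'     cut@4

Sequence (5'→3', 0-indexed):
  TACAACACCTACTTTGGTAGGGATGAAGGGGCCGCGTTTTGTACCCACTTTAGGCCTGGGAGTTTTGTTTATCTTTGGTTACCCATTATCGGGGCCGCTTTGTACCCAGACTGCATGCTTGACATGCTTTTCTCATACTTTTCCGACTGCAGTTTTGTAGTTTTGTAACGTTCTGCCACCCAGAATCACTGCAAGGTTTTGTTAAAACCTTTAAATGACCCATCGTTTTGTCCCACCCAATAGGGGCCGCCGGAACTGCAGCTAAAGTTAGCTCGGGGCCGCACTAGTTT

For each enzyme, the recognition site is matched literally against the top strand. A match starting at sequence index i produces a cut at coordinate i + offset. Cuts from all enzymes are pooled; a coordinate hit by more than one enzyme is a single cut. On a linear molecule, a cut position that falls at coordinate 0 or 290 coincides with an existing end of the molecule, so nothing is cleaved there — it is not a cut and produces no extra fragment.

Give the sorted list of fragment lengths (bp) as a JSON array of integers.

[2,3,4,6,6,7,8,8,8,8,9,9,9,9,11,11,11,11,12,12,12,14,16,16,19,23,26]

Per-enzyme occurrences:
  PtaIX GGGGCCGC/8: at [27, 90, 242, 274] ⇒ [35, 98, 250, 282]
  ZebII GTTTTGT/3: at [35, 61, 151, 159, 195, 224] ⇒ [38, 64, 154, 162, 198, 227]
  SqiIII ACTGCA/2: at [109, 145, 187, 254] ⇒ [111, 147, 189, 256]
  JekIV CTTT/1: at [11, 47, 72, 97, 126, 137, 208] ⇒ [12, 48, 73, 98, 127, 138, 209]
  CdoI ACCCA/4: at [42, 80, 103, 177, 217, 234] ⇒ [46, 84, 107, 181, 221, 238]

Pooled cuts: [12, 35, 38, 46, 48, 64, 73, 84, 98, 107, 111, 127, 138, 147, 154, 162, 181, 189, 198, 209, 221, 227, 238, 250, 256, 282]

Fragments:
  [0,12): 12 bp
  [12,35): 23 bp
  [35,38): 3 bp
  [38,46): 8 bp
  [46,48): 2 bp
  [48,64): 16 bp
  [64,73): 9 bp
  [73,84): 11 bp
  [84,98): 14 bp
  [98,107): 9 bp
  [107,111): 4 bp
  [111,127): 16 bp
  [127,138): 11 bp
  [138,147): 9 bp
  [147,154): 7 bp
  [154,162): 8 bp
  [162,181): 19 bp
  [181,189): 8 bp
  [189,198): 9 bp
  [198,209): 11 bp
  [209,221): 12 bp
  [221,227): 6 bp
  [227,238): 11 bp
  [238,250): 12 bp
  [250,256): 6 bp
  [256,282): 26 bp
  [282,290): 8 bp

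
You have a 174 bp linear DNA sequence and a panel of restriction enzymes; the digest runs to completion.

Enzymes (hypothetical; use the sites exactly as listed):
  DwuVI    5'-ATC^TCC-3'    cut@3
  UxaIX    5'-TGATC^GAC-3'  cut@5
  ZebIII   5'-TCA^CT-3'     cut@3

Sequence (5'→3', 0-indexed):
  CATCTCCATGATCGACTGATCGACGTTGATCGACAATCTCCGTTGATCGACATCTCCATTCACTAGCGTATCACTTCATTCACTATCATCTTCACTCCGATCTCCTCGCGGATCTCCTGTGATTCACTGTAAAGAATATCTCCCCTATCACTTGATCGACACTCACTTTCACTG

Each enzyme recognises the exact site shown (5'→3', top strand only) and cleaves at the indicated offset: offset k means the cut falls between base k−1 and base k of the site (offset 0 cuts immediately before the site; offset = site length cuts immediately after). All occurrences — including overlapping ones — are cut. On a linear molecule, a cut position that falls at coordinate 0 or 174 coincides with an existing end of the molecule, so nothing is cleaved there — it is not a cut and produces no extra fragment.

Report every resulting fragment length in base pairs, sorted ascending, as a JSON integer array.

Scan for sites:
  DwuVI (ATCTCC, off=3): starts [1, 35, 51, 99, 111, 137] → cuts [4, 38, 54, 102, 114, 140]
  UxaIX (TGATCGAC, off=5): starts [8, 16, 26, 43, 152] → cuts [13, 21, 31, 48, 157]
  ZebIII (TCACT, off=3): starts [59, 70, 79, 91, 123, 147, 162, 168] → cuts [62, 73, 82, 94, 126, 150, 165, 171]

All cut coordinates (distinct, sorted): [4, 13, 21, 31, 38, 48, 54, 62, 73, 82, 94, 102, 114, 126, 140, 150, 157, 165, 171]

Fragment lengths:
  [0,4): 4 bp
  [4,13): 9 bp
  [13,21): 8 bp
  [21,31): 10 bp
  [31,38): 7 bp
  [38,48): 10 bp
  [48,54): 6 bp
  [54,62): 8 bp
  [62,73): 11 bp
  [73,82): 9 bp
  [82,94): 12 bp
  [94,102): 8 bp
  [102,114): 12 bp
  [114,126): 12 bp
  [126,140): 14 bp
  [140,150): 10 bp
  [150,157): 7 bp
  [157,165): 8 bp
  [165,171): 6 bp
  [171,174): 3 bp

[3,4,6,6,7,7,8,8,8,8,9,9,10,10,10,11,12,12,12,14]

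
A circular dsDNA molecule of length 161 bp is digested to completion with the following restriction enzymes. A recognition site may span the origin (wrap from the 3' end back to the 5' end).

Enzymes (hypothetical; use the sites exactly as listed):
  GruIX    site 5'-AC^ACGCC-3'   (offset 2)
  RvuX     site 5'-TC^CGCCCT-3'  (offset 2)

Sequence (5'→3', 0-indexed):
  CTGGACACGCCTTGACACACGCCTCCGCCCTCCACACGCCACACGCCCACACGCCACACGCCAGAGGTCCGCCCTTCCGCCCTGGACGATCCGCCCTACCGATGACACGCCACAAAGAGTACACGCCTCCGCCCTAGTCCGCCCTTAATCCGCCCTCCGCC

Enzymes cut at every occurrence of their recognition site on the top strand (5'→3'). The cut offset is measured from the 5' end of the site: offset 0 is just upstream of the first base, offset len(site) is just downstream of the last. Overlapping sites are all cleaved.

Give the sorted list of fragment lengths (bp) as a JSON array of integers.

Site scan:
  GruIX (ACACGCC, off=2): starts [4, 16, 33, 40, 48, 55, 104, 120] → cuts [6, 18, 35, 42, 50, 57, 106, 122]
  RvuX (TCCGCCCT, off=2): starts [23, 67, 75, 89, 127, 137, 148, 155] → cuts [25, 69, 77, 91, 129, 139, 150, 157]

Pooled cuts: [6, 18, 25, 35, 42, 50, 57, 69, 77, 91, 106, 122, 129, 139, 150, 157]

Fragment lengths:
  6→18: 12 bp
  18→25: 7 bp
  25→35: 10 bp
  35→42: 7 bp
  42→50: 8 bp
  50→57: 7 bp
  57→69: 12 bp
  69→77: 8 bp
  77→91: 14 bp
  91→106: 15 bp
  106→122: 16 bp
  122→129: 7 bp
  129→139: 10 bp
  139→150: 11 bp
  150→157: 7 bp
  157→6 (wrap): 161-157+6 = 10 bp

[7,7,7,7,7,8,8,10,10,10,11,12,12,14,15,16]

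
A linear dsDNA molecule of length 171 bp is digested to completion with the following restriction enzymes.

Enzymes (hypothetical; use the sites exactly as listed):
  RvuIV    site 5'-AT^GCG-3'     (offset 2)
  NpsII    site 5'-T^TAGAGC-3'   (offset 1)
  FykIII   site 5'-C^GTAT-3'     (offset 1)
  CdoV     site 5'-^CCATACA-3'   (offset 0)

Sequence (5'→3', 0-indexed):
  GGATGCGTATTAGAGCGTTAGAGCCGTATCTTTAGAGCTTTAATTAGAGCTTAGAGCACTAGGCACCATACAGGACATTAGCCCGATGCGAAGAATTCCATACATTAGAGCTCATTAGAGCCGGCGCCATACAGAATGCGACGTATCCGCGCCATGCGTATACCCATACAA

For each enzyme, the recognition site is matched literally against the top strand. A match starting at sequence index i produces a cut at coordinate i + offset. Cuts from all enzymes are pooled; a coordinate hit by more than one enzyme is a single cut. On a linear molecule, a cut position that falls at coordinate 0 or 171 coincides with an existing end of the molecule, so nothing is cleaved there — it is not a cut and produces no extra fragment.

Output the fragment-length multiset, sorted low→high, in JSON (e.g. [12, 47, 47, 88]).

[2,2,4,4,5,6,7,7,7,8,8,8,10,10,11,11,12,13,14,22]

Per-enzyme occurrences:
  RvuIV ATGCG/2: at [2, 85, 135, 153] ⇒ [4, 87, 137, 155]
  NpsII TTAGAGC/1: at [9, 17, 31, 43, 50, 104, 114] ⇒ [10, 18, 32, 44, 51, 105, 115]
  FykIII CGTAT/1: at [5, 24, 141, 156] ⇒ [6, 25, 142, 157]
  CdoV CCATACA/0: at [65, 97, 126, 163] ⇒ [65, 97, 126, 163]

Pooled cuts: [4, 6, 10, 18, 25, 32, 44, 51, 65, 87, 97, 105, 115, 126, 137, 142, 155, 157, 163]

Fragments:
  [0,4): 4 bp
  [4,6): 2 bp
  [6,10): 4 bp
  [10,18): 8 bp
  [18,25): 7 bp
  [25,32): 7 bp
  [32,44): 12 bp
  [44,51): 7 bp
  [51,65): 14 bp
  [65,87): 22 bp
  [87,97): 10 bp
  [97,105): 8 bp
  [105,115): 10 bp
  [115,126): 11 bp
  [126,137): 11 bp
  [137,142): 5 bp
  [142,155): 13 bp
  [155,157): 2 bp
  [157,163): 6 bp
  [163,171): 8 bp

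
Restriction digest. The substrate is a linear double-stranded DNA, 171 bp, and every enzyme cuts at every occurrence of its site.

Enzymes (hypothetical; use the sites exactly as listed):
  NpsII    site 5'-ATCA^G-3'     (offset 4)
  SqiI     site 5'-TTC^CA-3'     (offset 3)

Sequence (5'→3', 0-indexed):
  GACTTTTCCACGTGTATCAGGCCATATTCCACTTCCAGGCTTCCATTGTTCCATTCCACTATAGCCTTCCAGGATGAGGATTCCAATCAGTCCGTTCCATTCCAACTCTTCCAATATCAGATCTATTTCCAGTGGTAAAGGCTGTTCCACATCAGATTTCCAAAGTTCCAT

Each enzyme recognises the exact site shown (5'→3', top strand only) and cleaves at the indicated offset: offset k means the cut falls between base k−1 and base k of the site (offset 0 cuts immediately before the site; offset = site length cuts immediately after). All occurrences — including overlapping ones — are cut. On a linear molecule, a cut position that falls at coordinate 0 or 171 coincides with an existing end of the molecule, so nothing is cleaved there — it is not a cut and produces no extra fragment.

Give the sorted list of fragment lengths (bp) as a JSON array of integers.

Scan for sites:
  NpsII (ATCAG, off=4): starts [15, 85, 115, 150] → cuts [19, 89, 119, 154]
  SqiI (TTCCA, off=3): starts [5, 26, 32, 40, 48, 53, 66, 80, 94, 99, 108, 126, 144, 157, 165] → cuts [8, 29, 35, 43, 51, 56, 69, 83, 97, 102, 111, 129, 147, 160, 168]

All cut coordinates (distinct, sorted): [8, 19, 29, 35, 43, 51, 56, 69, 83, 89, 97, 102, 111, 119, 129, 147, 154, 160, 168]

Fragments:
  [0,8): 8 bp
  [8,19): 11 bp
  [19,29): 10 bp
  [29,35): 6 bp
  [35,43): 8 bp
  [43,51): 8 bp
  [51,56): 5 bp
  [56,69): 13 bp
  [69,83): 14 bp
  [83,89): 6 bp
  [89,97): 8 bp
  [97,102): 5 bp
  [102,111): 9 bp
  [111,119): 8 bp
  [119,129): 10 bp
  [129,147): 18 bp
  [147,154): 7 bp
  [154,160): 6 bp
  [160,168): 8 bp
  [168,171): 3 bp

[3,5,5,6,6,6,7,8,8,8,8,8,8,9,10,10,11,13,14,18]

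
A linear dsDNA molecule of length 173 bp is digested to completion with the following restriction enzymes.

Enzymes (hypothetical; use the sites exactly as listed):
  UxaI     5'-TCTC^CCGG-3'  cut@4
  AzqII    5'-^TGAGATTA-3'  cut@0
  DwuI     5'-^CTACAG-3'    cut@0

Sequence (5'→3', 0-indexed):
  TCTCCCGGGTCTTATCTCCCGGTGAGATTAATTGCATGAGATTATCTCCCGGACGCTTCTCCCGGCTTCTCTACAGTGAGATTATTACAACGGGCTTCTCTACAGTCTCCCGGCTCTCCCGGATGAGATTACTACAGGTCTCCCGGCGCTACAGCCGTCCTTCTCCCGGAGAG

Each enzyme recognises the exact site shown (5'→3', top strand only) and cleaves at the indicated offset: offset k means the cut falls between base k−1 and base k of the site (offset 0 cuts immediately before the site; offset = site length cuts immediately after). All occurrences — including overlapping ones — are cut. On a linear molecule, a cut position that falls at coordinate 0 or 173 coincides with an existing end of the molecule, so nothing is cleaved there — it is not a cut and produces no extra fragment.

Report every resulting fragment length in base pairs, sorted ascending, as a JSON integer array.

Scan for sites:
  UxaI TCTCCCGG/4: at [0, 14, 44, 57, 105, 114, 138, 161] ⇒ [4, 18, 48, 61, 109, 118, 142, 165]
  AzqII TGAGATTA/0: at [22, 36, 76, 123] ⇒ [22, 36, 76, 123]
  DwuI CTACAG/0: at [70, 99, 131, 148] ⇒ [70, 99, 131, 148]

Pooled cuts: [4, 18, 22, 36, 48, 61, 70, 76, 99, 109, 118, 123, 131, 142, 148, 165]

Fragment lengths:
  [0,4): 4 bp
  [4,18): 14 bp
  [18,22): 4 bp
  [22,36): 14 bp
  [36,48): 12 bp
  [48,61): 13 bp
  [61,70): 9 bp
  [70,76): 6 bp
  [76,99): 23 bp
  [99,109): 10 bp
  [109,118): 9 bp
  [118,123): 5 bp
  [123,131): 8 bp
  [131,142): 11 bp
  [142,148): 6 bp
  [148,165): 17 bp
  [165,173): 8 bp

[4,4,5,6,6,8,8,9,9,10,11,12,13,14,14,17,23]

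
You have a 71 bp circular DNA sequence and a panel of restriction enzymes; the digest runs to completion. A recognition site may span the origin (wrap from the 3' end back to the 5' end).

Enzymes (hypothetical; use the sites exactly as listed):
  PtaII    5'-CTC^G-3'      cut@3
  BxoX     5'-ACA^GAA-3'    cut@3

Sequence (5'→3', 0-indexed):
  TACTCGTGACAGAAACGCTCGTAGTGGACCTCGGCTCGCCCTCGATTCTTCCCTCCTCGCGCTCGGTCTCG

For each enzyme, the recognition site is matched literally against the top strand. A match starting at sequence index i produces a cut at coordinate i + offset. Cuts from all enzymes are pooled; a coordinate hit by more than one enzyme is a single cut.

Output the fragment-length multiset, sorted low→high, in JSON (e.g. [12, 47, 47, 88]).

[5,6,6,6,6,6,9,12,15]

Per-enzyme occurrences:
  PtaII CTCG/3: at [2, 17, 29, 34, 40, 55, 61, 67] ⇒ [5, 20, 32, 37, 43, 58, 64, 70]
  BxoX ACAGAA/3: at [8] ⇒ [11]

All cut coordinates (distinct, sorted): [5, 11, 20, 32, 37, 43, 58, 64, 70]

Fragments:
  5→11: 6 bp
  11→20: 9 bp
  20→32: 12 bp
  32→37: 5 bp
  37→43: 6 bp
  43→58: 15 bp
  58→64: 6 bp
  64→70: 6 bp
  70→5 (wrap): 71-70+5 = 6 bp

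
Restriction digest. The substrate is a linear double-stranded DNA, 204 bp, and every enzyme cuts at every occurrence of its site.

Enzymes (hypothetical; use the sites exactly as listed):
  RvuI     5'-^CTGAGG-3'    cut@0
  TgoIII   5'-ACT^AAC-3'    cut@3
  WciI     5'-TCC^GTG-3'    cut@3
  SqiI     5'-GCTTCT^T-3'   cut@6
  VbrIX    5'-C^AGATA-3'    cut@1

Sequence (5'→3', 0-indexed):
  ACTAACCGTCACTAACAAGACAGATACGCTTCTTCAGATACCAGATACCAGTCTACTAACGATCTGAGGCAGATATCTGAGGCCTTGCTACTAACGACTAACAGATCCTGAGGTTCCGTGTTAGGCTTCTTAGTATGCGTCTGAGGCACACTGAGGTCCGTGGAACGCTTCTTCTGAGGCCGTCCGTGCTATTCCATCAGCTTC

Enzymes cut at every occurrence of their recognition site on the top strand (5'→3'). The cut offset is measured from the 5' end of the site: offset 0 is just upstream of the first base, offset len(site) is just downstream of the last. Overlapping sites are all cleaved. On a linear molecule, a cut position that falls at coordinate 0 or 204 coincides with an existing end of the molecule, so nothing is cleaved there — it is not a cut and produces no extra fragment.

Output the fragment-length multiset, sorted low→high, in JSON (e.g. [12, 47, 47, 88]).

Site scan:
  RvuI (CTGAGG, off=0): starts [63, 76, 107, 140, 150, 173] → cuts [63, 76, 107, 140, 150, 173]
  TgoIII (ACTAAC, off=3): starts [0, 10, 54, 89, 96] → cuts [3, 13, 57, 92, 99]
  WciI (TCCGTG, off=3): starts [114, 156, 182] → cuts [117, 159, 185]
  SqiI (GCTTCTT, off=6): starts [27, 124, 166] → cuts [33, 130, 172]
  VbrIX (CAGATA, off=1): starts [20, 34, 41, 69] → cuts [21, 35, 42, 70]

Pooled cuts: [3, 13, 21, 33, 35, 42, 57, 63, 70, 76, 92, 99, 107, 117, 130, 140, 150, 159, 172, 173, 185]

Fragments:
  [0,3): 3 bp
  [3,13): 10 bp
  [13,21): 8 bp
  [21,33): 12 bp
  [33,35): 2 bp
  [35,42): 7 bp
  [42,57): 15 bp
  [57,63): 6 bp
  [63,70): 7 bp
  [70,76): 6 bp
  [76,92): 16 bp
  [92,99): 7 bp
  [99,107): 8 bp
  [107,117): 10 bp
  [117,130): 13 bp
  [130,140): 10 bp
  [140,150): 10 bp
  [150,159): 9 bp
  [159,172): 13 bp
  [172,173): 1 bp
  [173,185): 12 bp
  [185,204): 19 bp

[1,2,3,6,6,7,7,7,8,8,9,10,10,10,10,12,12,13,13,15,16,19]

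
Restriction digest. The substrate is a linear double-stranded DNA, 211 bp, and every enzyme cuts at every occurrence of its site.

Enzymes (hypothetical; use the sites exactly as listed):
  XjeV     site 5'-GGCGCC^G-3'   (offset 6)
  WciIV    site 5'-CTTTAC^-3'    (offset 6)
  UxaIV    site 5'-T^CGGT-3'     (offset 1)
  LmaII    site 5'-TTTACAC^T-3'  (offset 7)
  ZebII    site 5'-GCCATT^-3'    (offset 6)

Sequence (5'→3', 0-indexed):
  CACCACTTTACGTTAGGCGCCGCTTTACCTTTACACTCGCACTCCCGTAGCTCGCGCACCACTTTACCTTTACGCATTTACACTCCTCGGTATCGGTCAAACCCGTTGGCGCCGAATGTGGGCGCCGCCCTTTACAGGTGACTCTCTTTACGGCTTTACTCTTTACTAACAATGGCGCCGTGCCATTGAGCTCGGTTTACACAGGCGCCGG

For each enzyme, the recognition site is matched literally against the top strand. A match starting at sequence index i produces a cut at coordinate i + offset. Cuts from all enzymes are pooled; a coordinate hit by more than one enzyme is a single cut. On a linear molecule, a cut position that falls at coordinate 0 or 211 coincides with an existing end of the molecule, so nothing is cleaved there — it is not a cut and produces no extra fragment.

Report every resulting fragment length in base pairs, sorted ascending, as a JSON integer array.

[2,2,4,5,6,6,6,7,7,8,8,9,10,10,11,13,13,16,17,20,31]

Per-enzyme occurrences:
  XjeV (GGCGCCG, off=6): starts [15, 107, 120, 173, 203] → cuts [21, 113, 126, 179, 209]
  WciIV (CTTTAC, off=6): starts [5, 22, 28, 61, 67, 129, 145, 153, 160] → cuts [11, 28, 34, 67, 73, 135, 151, 159, 166]
  UxaIV (TCGGT, off=1): starts [86, 92, 191] → cuts [87, 93, 192]
  LmaII (TTTACACT, off=7): starts [29, 76] → cuts [36, 83]
  ZebII (GCCATT, off=6): starts [181] → cuts [187]

All cut coordinates (distinct, sorted): [11, 21, 28, 34, 36, 67, 73, 83, 87, 93, 113, 126, 135, 151, 159, 166, 179, 187, 192, 209]

Fragment lengths:
  [0,11): 11 bp
  [11,21): 10 bp
  [21,28): 7 bp
  [28,34): 6 bp
  [34,36): 2 bp
  [36,67): 31 bp
  [67,73): 6 bp
  [73,83): 10 bp
  [83,87): 4 bp
  [87,93): 6 bp
  [93,113): 20 bp
  [113,126): 13 bp
  [126,135): 9 bp
  [135,151): 16 bp
  [151,159): 8 bp
  [159,166): 7 bp
  [166,179): 13 bp
  [179,187): 8 bp
  [187,192): 5 bp
  [192,209): 17 bp
  [209,211): 2 bp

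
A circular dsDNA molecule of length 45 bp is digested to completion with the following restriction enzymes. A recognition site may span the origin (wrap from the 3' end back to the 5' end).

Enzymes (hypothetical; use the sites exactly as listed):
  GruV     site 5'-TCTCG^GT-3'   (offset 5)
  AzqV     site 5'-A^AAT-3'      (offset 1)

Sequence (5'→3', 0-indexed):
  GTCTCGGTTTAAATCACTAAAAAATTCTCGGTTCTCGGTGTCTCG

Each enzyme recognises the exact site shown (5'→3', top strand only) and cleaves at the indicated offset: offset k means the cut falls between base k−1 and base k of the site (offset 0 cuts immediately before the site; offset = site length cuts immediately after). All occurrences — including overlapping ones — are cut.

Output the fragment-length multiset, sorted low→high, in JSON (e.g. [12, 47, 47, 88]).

[5,6,7,8,8,11]

Per-enzyme occurrences:
  GruV (TCTCGGT, off=5): starts [1, 25, 32, 40] → cuts [0, 6, 30, 37]
  AzqV (AAAT, off=1): starts [10, 21] → cuts [11, 22]

All cut coordinates (distinct, sorted): [0, 6, 11, 22, 30, 37]

Fragment lengths:
  0→6: 6 bp
  6→11: 5 bp
  11→22: 11 bp
  22→30: 8 bp
  30→37: 7 bp
  37→0 (wrap): 45-37+0 = 8 bp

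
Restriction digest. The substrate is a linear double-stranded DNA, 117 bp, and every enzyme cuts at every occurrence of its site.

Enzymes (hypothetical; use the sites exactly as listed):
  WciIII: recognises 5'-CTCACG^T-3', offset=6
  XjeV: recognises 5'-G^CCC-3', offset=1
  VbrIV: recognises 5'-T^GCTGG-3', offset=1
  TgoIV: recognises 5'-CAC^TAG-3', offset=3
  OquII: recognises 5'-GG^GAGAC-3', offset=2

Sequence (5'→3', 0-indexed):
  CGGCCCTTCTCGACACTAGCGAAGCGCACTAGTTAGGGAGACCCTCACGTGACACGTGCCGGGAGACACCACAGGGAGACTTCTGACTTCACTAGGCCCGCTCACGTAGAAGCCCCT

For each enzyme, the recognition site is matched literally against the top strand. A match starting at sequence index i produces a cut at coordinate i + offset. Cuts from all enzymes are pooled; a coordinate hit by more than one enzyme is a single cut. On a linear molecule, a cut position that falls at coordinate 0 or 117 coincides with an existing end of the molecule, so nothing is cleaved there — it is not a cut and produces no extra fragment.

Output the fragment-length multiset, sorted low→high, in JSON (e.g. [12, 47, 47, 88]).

[3,4,5,6,8,10,12,13,13,13,13,17]

Per-enzyme occurrences:
  WciIII (CTCACGT, off=6): starts [43, 100] → cuts [49, 106]
  XjeV (GCCC, off=1): starts [2, 95, 111] → cuts [3, 96, 112]
  VbrIV (TGCTGG, off=1): no sites
  TgoIV (CACTAG, off=3): starts [13, 26, 89] → cuts [16, 29, 92]
  OquII (GGGAGAC, off=2): starts [35, 60, 73] → cuts [37, 62, 75]

All cut coordinates (distinct, sorted): [3, 16, 29, 37, 49, 62, 75, 92, 96, 106, 112]

Fragment lengths:
  [0,3): 3 bp
  [3,16): 13 bp
  [16,29): 13 bp
  [29,37): 8 bp
  [37,49): 12 bp
  [49,62): 13 bp
  [62,75): 13 bp
  [75,92): 17 bp
  [92,96): 4 bp
  [96,106): 10 bp
  [106,112): 6 bp
  [112,117): 5 bp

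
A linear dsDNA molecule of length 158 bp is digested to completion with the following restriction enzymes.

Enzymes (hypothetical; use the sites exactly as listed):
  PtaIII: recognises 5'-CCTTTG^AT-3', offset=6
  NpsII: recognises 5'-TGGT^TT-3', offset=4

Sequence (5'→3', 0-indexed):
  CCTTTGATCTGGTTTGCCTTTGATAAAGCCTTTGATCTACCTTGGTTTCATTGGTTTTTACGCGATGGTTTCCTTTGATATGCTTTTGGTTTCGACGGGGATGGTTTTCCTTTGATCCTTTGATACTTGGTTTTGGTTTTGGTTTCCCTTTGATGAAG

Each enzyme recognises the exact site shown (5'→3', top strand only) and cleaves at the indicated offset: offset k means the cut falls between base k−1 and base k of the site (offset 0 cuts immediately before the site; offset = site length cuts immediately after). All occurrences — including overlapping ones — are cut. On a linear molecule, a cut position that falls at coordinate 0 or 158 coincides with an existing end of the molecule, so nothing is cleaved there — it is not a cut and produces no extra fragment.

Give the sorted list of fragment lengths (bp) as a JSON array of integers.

[6,6,6,6,7,8,8,9,9,9,9,9,12,12,13,14,15]

Site scan:
  PtaIII CCTTTGAT/6: at [0, 16, 28, 71, 108, 116, 146] ⇒ [6, 22, 34, 77, 114, 122, 152]
  NpsII TGGTTT/4: at [9, 42, 51, 65, 86, 101, 127, 133, 139] ⇒ [13, 46, 55, 69, 90, 105, 131, 137, 143]

All cut coordinates (distinct, sorted): [6, 13, 22, 34, 46, 55, 69, 77, 90, 105, 114, 122, 131, 137, 143, 152]

Fragments:
  [0,6): 6 bp
  [6,13): 7 bp
  [13,22): 9 bp
  [22,34): 12 bp
  [34,46): 12 bp
  [46,55): 9 bp
  [55,69): 14 bp
  [69,77): 8 bp
  [77,90): 13 bp
  [90,105): 15 bp
  [105,114): 9 bp
  [114,122): 8 bp
  [122,131): 9 bp
  [131,137): 6 bp
  [137,143): 6 bp
  [143,152): 9 bp
  [152,158): 6 bp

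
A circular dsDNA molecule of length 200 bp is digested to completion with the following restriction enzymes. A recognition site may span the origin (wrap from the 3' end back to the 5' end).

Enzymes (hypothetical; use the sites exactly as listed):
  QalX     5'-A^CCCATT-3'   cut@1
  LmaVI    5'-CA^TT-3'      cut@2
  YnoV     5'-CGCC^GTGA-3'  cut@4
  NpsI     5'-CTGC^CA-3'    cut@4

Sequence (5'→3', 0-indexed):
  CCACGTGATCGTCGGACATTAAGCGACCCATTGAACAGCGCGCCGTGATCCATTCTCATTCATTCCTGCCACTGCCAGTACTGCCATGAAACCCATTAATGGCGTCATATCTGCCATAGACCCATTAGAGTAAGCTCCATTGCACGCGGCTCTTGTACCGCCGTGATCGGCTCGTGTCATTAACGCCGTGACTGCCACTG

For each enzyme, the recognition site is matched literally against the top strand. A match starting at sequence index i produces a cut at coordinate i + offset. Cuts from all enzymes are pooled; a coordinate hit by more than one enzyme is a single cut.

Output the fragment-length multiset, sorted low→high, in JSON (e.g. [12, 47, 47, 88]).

[4,4,4,4,6,6,6,6,7,7,8,8,8,8,9,14,15,17,17,19,23]

Scan for sites:
  QalX (ACCCATT, off=1): starts [25, 90, 119] → cuts [26, 91, 120]
  LmaVI (CATT, off=2): starts [16, 28, 50, 56, 60, 93, 122, 137, 177] → cuts [18, 30, 52, 58, 62, 95, 124, 139, 179]
  YnoV (CGCCGTGA, off=4): starts [40, 158, 183] → cuts [44, 162, 187]
  NpsI (CTGCCA, off=4): starts [65, 71, 80, 110, 191, 197] → cuts [1, 69, 75, 84, 114, 195]

All cut coordinates (distinct, sorted): [1, 18, 26, 30, 44, 52, 58, 62, 69, 75, 84, 91, 95, 114, 120, 124, 139, 162, 179, 187, 195]

Fragments:
  1→18: 17 bp
  18→26: 8 bp
  26→30: 4 bp
  30→44: 14 bp
  44→52: 8 bp
  52→58: 6 bp
  58→62: 4 bp
  62→69: 7 bp
  69→75: 6 bp
  75→84: 9 bp
  84→91: 7 bp
  91→95: 4 bp
  95→114: 19 bp
  114→120: 6 bp
  120→124: 4 bp
  124→139: 15 bp
  139→162: 23 bp
  162→179: 17 bp
  179→187: 8 bp
  187→195: 8 bp
  195→1 (wrap): 200-195+1 = 6 bp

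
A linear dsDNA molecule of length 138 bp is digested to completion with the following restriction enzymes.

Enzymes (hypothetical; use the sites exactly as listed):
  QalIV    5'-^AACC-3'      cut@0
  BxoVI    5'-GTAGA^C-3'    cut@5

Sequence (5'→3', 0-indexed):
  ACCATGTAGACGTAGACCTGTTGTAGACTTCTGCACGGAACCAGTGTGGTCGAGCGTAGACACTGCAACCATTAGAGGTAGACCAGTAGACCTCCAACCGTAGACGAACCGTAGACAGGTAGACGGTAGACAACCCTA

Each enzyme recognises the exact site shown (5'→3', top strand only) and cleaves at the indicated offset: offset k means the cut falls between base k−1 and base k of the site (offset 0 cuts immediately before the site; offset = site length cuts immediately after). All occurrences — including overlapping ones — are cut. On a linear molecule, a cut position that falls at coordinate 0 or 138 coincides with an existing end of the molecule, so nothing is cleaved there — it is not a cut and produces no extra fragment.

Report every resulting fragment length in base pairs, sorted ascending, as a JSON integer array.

Per-enzyme occurrences:
  QalIV AACC/0: at [38, 66, 95, 106, 131] ⇒ [38, 66, 95, 106, 131]
  BxoVI GTAGAC/5: at [5, 11, 22, 55, 77, 85, 99, 110, 118, 125] ⇒ [10, 16, 27, 60, 82, 90, 104, 115, 123, 130]

All cut coordinates (distinct, sorted): [10, 16, 27, 38, 60, 66, 82, 90, 95, 104, 106, 115, 123, 130, 131]

Fragments:
  [0,10): 10 bp
  [10,16): 6 bp
  [16,27): 11 bp
  [27,38): 11 bp
  [38,60): 22 bp
  [60,66): 6 bp
  [66,82): 16 bp
  [82,90): 8 bp
  [90,95): 5 bp
  [95,104): 9 bp
  [104,106): 2 bp
  [106,115): 9 bp
  [115,123): 8 bp
  [123,130): 7 bp
  [130,131): 1 bp
  [131,138): 7 bp

[1,2,5,6,6,7,7,8,8,9,9,10,11,11,16,22]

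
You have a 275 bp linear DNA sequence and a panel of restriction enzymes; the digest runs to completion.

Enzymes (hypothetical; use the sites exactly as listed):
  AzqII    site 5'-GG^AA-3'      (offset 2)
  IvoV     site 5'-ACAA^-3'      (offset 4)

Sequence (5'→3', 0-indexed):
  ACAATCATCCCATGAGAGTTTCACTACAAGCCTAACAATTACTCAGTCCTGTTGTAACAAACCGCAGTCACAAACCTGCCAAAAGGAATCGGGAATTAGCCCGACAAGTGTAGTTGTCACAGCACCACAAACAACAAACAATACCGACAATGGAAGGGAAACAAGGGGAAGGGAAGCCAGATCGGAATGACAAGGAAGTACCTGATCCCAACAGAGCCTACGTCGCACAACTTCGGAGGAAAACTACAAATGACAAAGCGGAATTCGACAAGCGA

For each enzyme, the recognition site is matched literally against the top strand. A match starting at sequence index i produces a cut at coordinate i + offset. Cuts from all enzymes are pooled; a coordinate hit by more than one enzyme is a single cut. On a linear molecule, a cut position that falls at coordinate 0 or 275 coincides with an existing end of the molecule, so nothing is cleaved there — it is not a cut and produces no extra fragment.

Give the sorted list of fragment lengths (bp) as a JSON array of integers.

[2,3,3,4,4,4,4,4,5,5,5,6,7,7,8,9,9,9,10,10,12,13,13,14,22,23,25,35]

Scan for sites:
  AzqII GGAA/2: at [84, 91, 151, 156, 166, 171, 183, 193, 237, 259] ⇒ [86, 93, 153, 158, 168, 173, 185, 195, 239, 261]
  IvoV ACAA/4: at [0, 25, 34, 56, 69, 103, 126, 130, 133, 137, 146, 160, 189, 226, 245, 252, 267] ⇒ [4, 29, 38, 60, 73, 107, 130, 134, 137, 141, 150, 164, 193, 230, 249, 256, 271]

All cut coordinates (distinct, sorted): [4, 29, 38, 60, 73, 86, 93, 107, 130, 134, 137, 141, 150, 153, 158, 164, 168, 173, 185, 193, 195, 230, 239, 249, 256, 261, 271]

Fragments:
  [0,4): 4 bp
  [4,29): 25 bp
  [29,38): 9 bp
  [38,60): 22 bp
  [60,73): 13 bp
  [73,86): 13 bp
  [86,93): 7 bp
  [93,107): 14 bp
  [107,130): 23 bp
  [130,134): 4 bp
  [134,137): 3 bp
  [137,141): 4 bp
  [141,150): 9 bp
  [150,153): 3 bp
  [153,158): 5 bp
  [158,164): 6 bp
  [164,168): 4 bp
  [168,173): 5 bp
  [173,185): 12 bp
  [185,193): 8 bp
  [193,195): 2 bp
  [195,230): 35 bp
  [230,239): 9 bp
  [239,249): 10 bp
  [249,256): 7 bp
  [256,261): 5 bp
  [261,271): 10 bp
  [271,275): 4 bp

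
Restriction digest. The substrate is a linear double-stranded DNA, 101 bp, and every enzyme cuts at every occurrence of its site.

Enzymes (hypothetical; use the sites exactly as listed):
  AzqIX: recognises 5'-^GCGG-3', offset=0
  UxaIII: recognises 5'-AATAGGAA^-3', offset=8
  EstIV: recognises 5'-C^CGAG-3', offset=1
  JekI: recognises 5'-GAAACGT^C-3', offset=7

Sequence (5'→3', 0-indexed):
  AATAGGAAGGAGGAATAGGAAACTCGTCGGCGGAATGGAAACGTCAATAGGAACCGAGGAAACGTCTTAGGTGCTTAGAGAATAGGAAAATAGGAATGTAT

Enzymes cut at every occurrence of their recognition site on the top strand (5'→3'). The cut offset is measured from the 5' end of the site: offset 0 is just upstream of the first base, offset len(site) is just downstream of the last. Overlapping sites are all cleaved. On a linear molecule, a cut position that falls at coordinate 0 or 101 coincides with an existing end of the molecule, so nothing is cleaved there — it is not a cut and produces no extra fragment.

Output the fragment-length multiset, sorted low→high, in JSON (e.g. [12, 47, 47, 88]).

Scan for sites:
  AzqIX GCGG/0: at [29] ⇒ [29]
  UxaIII AATAGGAA/8: at [0, 13, 45, 80, 88] ⇒ [8, 21, 53, 88, 96]
  EstIV CCGAG/1: at [53] ⇒ [54]
  JekI GAAACGTC/7: at [37, 58] ⇒ [44, 65]

All cut coordinates (distinct, sorted): [8, 21, 29, 44, 53, 54, 65, 88, 96]

Fragments:
  [0,8): 8 bp
  [8,21): 13 bp
  [21,29): 8 bp
  [29,44): 15 bp
  [44,53): 9 bp
  [53,54): 1 bp
  [54,65): 11 bp
  [65,88): 23 bp
  [88,96): 8 bp
  [96,101): 5 bp

[1,5,8,8,8,9,11,13,15,23]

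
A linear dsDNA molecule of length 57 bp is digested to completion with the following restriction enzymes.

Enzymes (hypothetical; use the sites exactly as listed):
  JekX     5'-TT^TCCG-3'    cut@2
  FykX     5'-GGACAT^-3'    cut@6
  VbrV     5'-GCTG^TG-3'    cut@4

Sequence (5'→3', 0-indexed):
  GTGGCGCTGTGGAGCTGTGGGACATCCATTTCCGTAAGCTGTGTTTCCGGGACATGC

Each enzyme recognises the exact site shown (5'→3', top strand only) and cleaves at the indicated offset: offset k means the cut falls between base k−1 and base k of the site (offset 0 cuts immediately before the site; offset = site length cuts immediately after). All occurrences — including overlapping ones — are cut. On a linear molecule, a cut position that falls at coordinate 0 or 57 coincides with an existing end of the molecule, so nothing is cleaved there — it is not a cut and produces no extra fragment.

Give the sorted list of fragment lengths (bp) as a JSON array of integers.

Site scan:
  JekX (TTTCCG, off=2): starts [28, 43] → cuts [30, 45]
  FykX (GGACAT, off=6): starts [19, 49] → cuts [25, 55]
  VbrV (GCTGTG, off=4): starts [5, 13, 37] → cuts [9, 17, 41]

All cut coordinates (distinct, sorted): [9, 17, 25, 30, 41, 45, 55]

Fragments:
  [0,9): 9 bp
  [9,17): 8 bp
  [17,25): 8 bp
  [25,30): 5 bp
  [30,41): 11 bp
  [41,45): 4 bp
  [45,55): 10 bp
  [55,57): 2 bp

[2,4,5,8,8,9,10,11]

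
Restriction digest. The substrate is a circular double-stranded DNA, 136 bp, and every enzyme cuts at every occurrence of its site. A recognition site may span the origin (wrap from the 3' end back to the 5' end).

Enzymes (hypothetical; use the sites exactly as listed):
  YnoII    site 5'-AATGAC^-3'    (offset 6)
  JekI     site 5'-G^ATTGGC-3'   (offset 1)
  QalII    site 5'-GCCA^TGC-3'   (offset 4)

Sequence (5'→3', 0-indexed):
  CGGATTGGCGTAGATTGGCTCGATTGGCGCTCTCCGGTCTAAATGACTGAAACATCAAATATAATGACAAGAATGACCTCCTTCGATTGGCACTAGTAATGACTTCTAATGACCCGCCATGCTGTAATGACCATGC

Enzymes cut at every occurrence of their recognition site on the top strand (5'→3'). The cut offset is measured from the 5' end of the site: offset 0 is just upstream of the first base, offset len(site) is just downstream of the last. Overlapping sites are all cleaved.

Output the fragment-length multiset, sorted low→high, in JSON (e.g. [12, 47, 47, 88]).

[6,8,8,9,9,10,10,12,18,21,25]

Per-enzyme occurrences:
  YnoII AATGAC/6: at [41, 62, 71, 97, 107, 125] ⇒ [47, 68, 77, 103, 113, 131]
  JekI GATTGGC/1: at [2, 12, 21, 84] ⇒ [3, 13, 22, 85]
  QalII GCCATGC/4: at [115] ⇒ [119]

Pooled cuts: [3, 13, 22, 47, 68, 77, 85, 103, 113, 119, 131]

Fragments:
  3→13: 10 bp
  13→22: 9 bp
  22→47: 25 bp
  47→68: 21 bp
  68→77: 9 bp
  77→85: 8 bp
  85→103: 18 bp
  103→113: 10 bp
  113→119: 6 bp
  119→131: 12 bp
  131→3 (wrap): 136-131+3 = 8 bp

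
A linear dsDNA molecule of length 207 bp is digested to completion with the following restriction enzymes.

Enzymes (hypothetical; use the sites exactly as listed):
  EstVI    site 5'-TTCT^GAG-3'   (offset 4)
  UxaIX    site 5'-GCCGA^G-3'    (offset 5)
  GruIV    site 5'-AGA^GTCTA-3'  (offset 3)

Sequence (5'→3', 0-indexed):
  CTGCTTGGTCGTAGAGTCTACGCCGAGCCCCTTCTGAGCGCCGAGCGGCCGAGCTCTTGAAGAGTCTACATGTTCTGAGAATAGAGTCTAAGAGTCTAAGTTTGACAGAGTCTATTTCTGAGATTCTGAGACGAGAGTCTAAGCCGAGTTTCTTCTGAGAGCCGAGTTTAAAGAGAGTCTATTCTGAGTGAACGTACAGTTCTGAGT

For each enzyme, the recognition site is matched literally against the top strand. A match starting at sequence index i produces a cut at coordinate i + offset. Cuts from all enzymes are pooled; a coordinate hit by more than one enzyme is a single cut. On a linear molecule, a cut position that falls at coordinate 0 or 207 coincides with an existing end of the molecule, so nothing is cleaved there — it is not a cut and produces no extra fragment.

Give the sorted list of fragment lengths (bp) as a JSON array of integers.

Scan for sites:
  EstVI TTCTGAG/4: at [31, 72, 115, 123, 152, 181, 199] ⇒ [35, 76, 119, 127, 156, 185, 203]
  UxaIX GCCGAG/5: at [21, 39, 47, 142, 160] ⇒ [26, 44, 52, 147, 165]
  GruIV AGAGTCTA/3: at [12, 60, 82, 90, 106, 133, 173] ⇒ [15, 63, 85, 93, 109, 136, 176]

All cut coordinates (distinct, sorted): [15, 26, 35, 44, 52, 63, 76, 85, 93, 109, 119, 127, 136, 147, 156, 165, 176, 185, 203]

Fragment lengths:
  [0,15): 15 bp
  [15,26): 11 bp
  [26,35): 9 bp
  [35,44): 9 bp
  [44,52): 8 bp
  [52,63): 11 bp
  [63,76): 13 bp
  [76,85): 9 bp
  [85,93): 8 bp
  [93,109): 16 bp
  [109,119): 10 bp
  [119,127): 8 bp
  [127,136): 9 bp
  [136,147): 11 bp
  [147,156): 9 bp
  [156,165): 9 bp
  [165,176): 11 bp
  [176,185): 9 bp
  [185,203): 18 bp
  [203,207): 4 bp

[4,8,8,8,9,9,9,9,9,9,9,10,11,11,11,11,13,15,16,18]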